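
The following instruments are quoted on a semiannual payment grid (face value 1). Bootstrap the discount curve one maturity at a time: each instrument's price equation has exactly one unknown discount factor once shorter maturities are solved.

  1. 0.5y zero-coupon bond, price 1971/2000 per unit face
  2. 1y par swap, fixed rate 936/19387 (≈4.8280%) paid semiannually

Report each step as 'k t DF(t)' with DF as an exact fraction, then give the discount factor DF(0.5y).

step 1 [0.5y] zero: DF = P = 1971/2000 ≈ 0.985500
step 2 [1y] swap r/2=468/19387: DF=(1 − 468/19387·(0.985500))/(1+468/19387) = 2383/2500 ≈ 0.953200

1 1/2 1971/2000
2 1 2383/2500
DF(0.5y) = 1971/2000 ≈ 0.985500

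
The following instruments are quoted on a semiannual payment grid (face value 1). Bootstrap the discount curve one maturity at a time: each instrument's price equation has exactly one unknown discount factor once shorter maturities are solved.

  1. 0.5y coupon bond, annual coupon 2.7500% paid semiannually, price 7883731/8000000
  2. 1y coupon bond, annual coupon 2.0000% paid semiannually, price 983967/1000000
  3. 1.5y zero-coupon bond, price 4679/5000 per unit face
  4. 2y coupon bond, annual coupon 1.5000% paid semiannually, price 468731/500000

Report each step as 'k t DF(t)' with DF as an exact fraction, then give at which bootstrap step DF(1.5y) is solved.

step 1 [0.5y] bond c/2=11/800: DF=(7883731/8000000 − 11/800·(0))/(1+11/800) = 9721/10000 ≈ 0.972100
step 2 [1y] bond c/2=1/100: DF=(983967/1000000 − 1/100·(0.972100))/(1+1/100) = 4823/5000 ≈ 0.964600
step 3 [1.5y] zero: DF = P = 4679/5000 ≈ 0.935800
step 4 [2y] bond c/2=3/400: DF=(468731/500000 − 3/400·(0.972100+0.964600+0.935800))/(1+3/400) = 9091/10000 ≈ 0.909100

1 1/2 9721/10000
2 1 4823/5000
3 3/2 4679/5000
4 2 9091/10000
DF(1.5y) is solved at step 3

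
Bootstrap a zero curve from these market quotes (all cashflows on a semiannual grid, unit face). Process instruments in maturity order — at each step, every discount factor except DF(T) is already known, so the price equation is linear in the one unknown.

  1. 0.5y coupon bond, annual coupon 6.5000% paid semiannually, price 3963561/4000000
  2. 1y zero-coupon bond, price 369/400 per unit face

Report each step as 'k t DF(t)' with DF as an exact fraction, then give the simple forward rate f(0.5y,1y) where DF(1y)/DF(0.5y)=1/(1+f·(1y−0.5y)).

step 1 [0.5y] bond c/2=13/400: DF=(3963561/4000000 − 13/400·(0))/(1+13/400) = 9597/10000 ≈ 0.959700
step 2 [1y] zero: DF = P = 369/400 ≈ 0.922500

1 1/2 9597/10000
2 1 369/400
f(0.5y,1y) = ((9597/10000)/(369/400) − 1)/(1/2) = 248/3075 ≈ 8.0650%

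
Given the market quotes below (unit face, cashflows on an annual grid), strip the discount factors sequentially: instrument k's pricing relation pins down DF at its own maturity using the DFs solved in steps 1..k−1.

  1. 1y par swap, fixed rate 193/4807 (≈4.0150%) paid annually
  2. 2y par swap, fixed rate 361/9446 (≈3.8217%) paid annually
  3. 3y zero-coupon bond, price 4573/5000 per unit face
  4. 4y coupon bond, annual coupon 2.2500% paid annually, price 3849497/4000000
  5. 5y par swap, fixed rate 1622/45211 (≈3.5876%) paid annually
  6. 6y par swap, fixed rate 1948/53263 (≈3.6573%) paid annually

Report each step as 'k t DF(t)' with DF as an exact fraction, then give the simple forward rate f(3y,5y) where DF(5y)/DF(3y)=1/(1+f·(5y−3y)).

step 1 [1y] swap r/1=193/4807: DF=(1 − 193/4807·(0))/(1+193/4807) = 4807/5000 ≈ 0.961400
step 2 [2y] swap r/1=361/9446: DF=(1 − 361/9446·(0.961400))/(1+361/9446) = 4639/5000 ≈ 0.927800
step 3 [3y] zero: DF = P = 4573/5000 ≈ 0.914600
step 4 [4y] bond c/1=9/400: DF=(3849497/4000000 − 9/400·(0.961400+0.927800+0.914600))/(1+9/400) = 1759/2000 ≈ 0.879500
step 5 [5y] swap r/1=1622/45211: DF=(1 − 1622/45211·(0.961400+0.927800+0.914600+0.879500))/(1+1622/45211) = 4189/5000 ≈ 0.837800
step 6 [6y] swap r/1=1948/53263: DF=(1 − 1948/53263·(0.961400+0.927800+0.914600+0.879500+0.837800))/(1+1948/53263) = 2013/2500 ≈ 0.805200

1 1 4807/5000
2 2 4639/5000
3 3 4573/5000
4 4 1759/2000
5 5 4189/5000
6 6 2013/2500
f(3y,5y) = ((4573/5000)/(4189/5000) − 1)/(2) = 192/4189 ≈ 4.5834%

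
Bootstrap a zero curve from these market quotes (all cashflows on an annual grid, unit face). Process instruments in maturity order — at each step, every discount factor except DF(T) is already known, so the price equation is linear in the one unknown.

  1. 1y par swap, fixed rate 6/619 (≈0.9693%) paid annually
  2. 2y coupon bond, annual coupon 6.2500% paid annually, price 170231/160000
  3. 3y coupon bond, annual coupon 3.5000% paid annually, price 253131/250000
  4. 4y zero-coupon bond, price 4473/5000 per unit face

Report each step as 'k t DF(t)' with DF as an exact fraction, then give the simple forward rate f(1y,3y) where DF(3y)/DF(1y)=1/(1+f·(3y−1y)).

1 1 619/625
2 2 9431/10000
3 3 9129/10000
4 4 4473/5000
f(1y,3y) = ((619/625)/(9129/10000) − 1)/(2) = 775/18258 ≈ 4.2447%

step 1 [1y] swap r/1=6/619: DF=(1 − 6/619·(0))/(1+6/619) = 619/625 ≈ 0.990400
step 2 [2y] bond c/1=1/16: DF=(170231/160000 − 1/16·(0.990400))/(1+1/16) = 9431/10000 ≈ 0.943100
step 3 [3y] bond c/1=7/200: DF=(253131/250000 − 7/200·(0.990400+0.943100))/(1+7/200) = 9129/10000 ≈ 0.912900
step 4 [4y] zero: DF = P = 4473/5000 ≈ 0.894600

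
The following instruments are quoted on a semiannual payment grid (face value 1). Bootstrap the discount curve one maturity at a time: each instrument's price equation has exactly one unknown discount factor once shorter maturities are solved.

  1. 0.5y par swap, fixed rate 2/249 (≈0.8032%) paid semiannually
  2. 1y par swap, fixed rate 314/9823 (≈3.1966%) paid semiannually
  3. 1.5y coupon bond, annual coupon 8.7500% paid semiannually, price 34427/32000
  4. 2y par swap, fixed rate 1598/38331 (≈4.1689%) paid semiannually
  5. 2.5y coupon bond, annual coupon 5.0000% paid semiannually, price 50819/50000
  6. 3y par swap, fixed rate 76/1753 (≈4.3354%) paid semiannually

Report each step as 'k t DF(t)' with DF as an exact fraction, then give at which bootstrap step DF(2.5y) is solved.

step 1 [0.5y] swap r/2=1/249: DF=(1 − 1/249·(0))/(1+1/249) = 249/250 ≈ 0.996000
step 2 [1y] swap r/2=157/9823: DF=(1 − 157/9823·(0.996000))/(1+157/9823) = 4843/5000 ≈ 0.968600
step 3 [1.5y] bond c/2=7/160: DF=(34427/32000 − 7/160·(0.996000+0.968600))/(1+7/160) = 2371/2500 ≈ 0.948400
step 4 [2y] swap r/2=799/38331: DF=(1 − 799/38331·(0.996000+0.968600+0.948400))/(1+799/38331) = 9201/10000 ≈ 0.920100
step 5 [2.5y] bond c/2=1/40: DF=(50819/50000 − 1/40·(0.996000+0.968600+0.948400+0.920100))/(1+1/40) = 8981/10000 ≈ 0.898100
step 6 [3y] swap r/2=38/1753: DF=(1 − 38/1753·(0.996000+0.968600+0.948400+0.920100+0.898100))/(1+38/1753) = 549/625 ≈ 0.878400

1 1/2 249/250
2 1 4843/5000
3 3/2 2371/2500
4 2 9201/10000
5 5/2 8981/10000
6 3 549/625
DF(2.5y) is solved at step 5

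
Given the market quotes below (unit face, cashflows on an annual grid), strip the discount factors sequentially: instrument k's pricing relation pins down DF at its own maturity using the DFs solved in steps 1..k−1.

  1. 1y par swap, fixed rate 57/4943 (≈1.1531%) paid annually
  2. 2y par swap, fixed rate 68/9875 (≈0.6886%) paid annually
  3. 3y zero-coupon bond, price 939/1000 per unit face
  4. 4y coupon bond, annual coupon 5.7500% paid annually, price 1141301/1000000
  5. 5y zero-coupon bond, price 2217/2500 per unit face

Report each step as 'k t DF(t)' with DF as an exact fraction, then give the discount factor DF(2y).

step 1 [1y] swap r/1=57/4943: DF=(1 − 57/4943·(0))/(1+57/4943) = 4943/5000 ≈ 0.988600
step 2 [2y] swap r/1=68/9875: DF=(1 − 68/9875·(0.988600))/(1+68/9875) = 1233/1250 ≈ 0.986400
step 3 [3y] zero: DF = P = 939/1000 ≈ 0.939000
step 4 [4y] bond c/1=23/400: DF=(1141301/1000000 − 23/400·(0.988600+0.986400+0.939000))/(1+23/400) = 1151/1250 ≈ 0.920800
step 5 [5y] zero: DF = P = 2217/2500 ≈ 0.886800

1 1 4943/5000
2 2 1233/1250
3 3 939/1000
4 4 1151/1250
5 5 2217/2500
DF(2y) = 1233/1250 ≈ 0.986400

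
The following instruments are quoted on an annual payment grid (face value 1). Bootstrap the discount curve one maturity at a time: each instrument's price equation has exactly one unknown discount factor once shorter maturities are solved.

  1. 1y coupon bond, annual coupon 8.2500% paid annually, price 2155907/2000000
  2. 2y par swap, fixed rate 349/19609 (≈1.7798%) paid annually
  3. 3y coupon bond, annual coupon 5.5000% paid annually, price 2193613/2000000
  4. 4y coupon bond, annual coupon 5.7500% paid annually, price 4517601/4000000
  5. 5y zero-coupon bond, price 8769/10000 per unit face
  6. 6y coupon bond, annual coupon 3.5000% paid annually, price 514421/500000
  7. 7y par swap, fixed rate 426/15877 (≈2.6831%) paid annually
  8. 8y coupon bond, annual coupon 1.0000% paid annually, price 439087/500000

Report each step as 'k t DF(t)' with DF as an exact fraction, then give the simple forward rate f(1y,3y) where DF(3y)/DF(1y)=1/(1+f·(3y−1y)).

1 1 4979/5000
2 2 9651/10000
3 3 4687/5000
4 4 569/625
5 5 8769/10000
6 6 2089/2500
7 7 1037/1250
8 8 4033/5000
f(1y,3y) = ((4979/5000)/(4687/5000) − 1)/(2) = 146/4687 ≈ 3.1150%

step 1 [1y] bond c/1=33/400: DF=(2155907/2000000 − 33/400·(0))/(1+33/400) = 4979/5000 ≈ 0.995800
step 2 [2y] swap r/1=349/19609: DF=(1 − 349/19609·(0.995800))/(1+349/19609) = 9651/10000 ≈ 0.965100
step 3 [3y] bond c/1=11/200: DF=(2193613/2000000 − 11/200·(0.995800+0.965100))/(1+11/200) = 4687/5000 ≈ 0.937400
step 4 [4y] bond c/1=23/400: DF=(4517601/4000000 − 23/400·(0.995800+0.965100+0.937400))/(1+23/400) = 569/625 ≈ 0.910400
step 5 [5y] zero: DF = P = 8769/10000 ≈ 0.876900
step 6 [6y] bond c/1=7/200: DF=(514421/500000 − 7/200·(0.995800+0.965100+0.937400+0.910400+0.876900))/(1+7/200) = 2089/2500 ≈ 0.835600
step 7 [7y] swap r/1=426/15877: DF=(1 − 426/15877·(0.995800+0.965100+0.937400+0.910400+0.876900+0.835600))/(1+426/15877) = 1037/1250 ≈ 0.829600
step 8 [8y] bond c/1=1/100: DF=(439087/500000 − 1/100·(0.995800+0.965100+0.937400+0.910400+0.876900+0.835600+0.829600))/(1+1/100) = 4033/5000 ≈ 0.806600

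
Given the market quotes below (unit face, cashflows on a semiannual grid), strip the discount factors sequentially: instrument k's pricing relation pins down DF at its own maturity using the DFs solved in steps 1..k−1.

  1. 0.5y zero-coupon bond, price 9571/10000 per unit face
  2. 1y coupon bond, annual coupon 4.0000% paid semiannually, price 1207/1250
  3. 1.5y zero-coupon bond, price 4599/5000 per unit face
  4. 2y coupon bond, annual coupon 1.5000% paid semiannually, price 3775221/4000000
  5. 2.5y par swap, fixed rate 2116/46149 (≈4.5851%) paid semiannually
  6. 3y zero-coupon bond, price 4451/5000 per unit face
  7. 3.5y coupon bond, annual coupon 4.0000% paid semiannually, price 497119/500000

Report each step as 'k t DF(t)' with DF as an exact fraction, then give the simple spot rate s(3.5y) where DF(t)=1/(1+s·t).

1 1/2 9571/10000
2 1 9279/10000
3 3/2 4599/5000
4 2 9159/10000
5 5/2 4471/5000
6 3 4451/5000
7 7/2 2167/2500
s(3.5y) = (1/(2167/2500) − 1)/(7/2) = 666/15169 ≈ 4.3905%

step 1 [0.5y] zero: DF = P = 9571/10000 ≈ 0.957100
step 2 [1y] bond c/2=1/50: DF=(1207/1250 − 1/50·(0.957100))/(1+1/50) = 9279/10000 ≈ 0.927900
step 3 [1.5y] zero: DF = P = 4599/5000 ≈ 0.919800
step 4 [2y] bond c/2=3/400: DF=(3775221/4000000 − 3/400·(0.957100+0.927900+0.919800))/(1+3/400) = 9159/10000 ≈ 0.915900
step 5 [2.5y] swap r/2=1058/46149: DF=(1 − 1058/46149·(0.957100+0.927900+0.919800+0.915900))/(1+1058/46149) = 4471/5000 ≈ 0.894200
step 6 [3y] zero: DF = P = 4451/5000 ≈ 0.890200
step 7 [3.5y] bond c/2=1/50: DF=(497119/500000 − 1/50·(0.957100+0.927900+0.919800+0.915900+0.894200+0.890200))/(1+1/50) = 2167/2500 ≈ 0.866800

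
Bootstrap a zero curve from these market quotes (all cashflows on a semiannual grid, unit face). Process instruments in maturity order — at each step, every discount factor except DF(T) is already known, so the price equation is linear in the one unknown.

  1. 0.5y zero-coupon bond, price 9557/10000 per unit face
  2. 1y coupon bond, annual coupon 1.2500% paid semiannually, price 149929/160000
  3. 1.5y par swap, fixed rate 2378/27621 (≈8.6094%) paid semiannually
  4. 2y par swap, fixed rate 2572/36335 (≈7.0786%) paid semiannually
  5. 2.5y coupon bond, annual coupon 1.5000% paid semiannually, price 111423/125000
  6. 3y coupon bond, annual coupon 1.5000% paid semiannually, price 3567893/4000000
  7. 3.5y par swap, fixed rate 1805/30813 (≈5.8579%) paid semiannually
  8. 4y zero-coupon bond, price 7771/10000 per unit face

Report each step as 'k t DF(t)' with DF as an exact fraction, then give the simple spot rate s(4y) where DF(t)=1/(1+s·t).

1 1/2 9557/10000
2 1 9253/10000
3 3/2 8811/10000
4 2 4357/5000
5 5/2 8577/10000
6 3 8519/10000
7 7/2 1639/2000
8 4 7771/10000
s(4y) = (1/(7771/10000) − 1)/(4) = 2229/31084 ≈ 7.1709%

step 1 [0.5y] zero: DF = P = 9557/10000 ≈ 0.955700
step 2 [1y] bond c/2=1/160: DF=(149929/160000 − 1/160·(0.955700))/(1+1/160) = 9253/10000 ≈ 0.925300
step 3 [1.5y] swap r/2=1189/27621: DF=(1 − 1189/27621·(0.955700+0.925300))/(1+1189/27621) = 8811/10000 ≈ 0.881100
step 4 [2y] swap r/2=1286/36335: DF=(1 − 1286/36335·(0.955700+0.925300+0.881100))/(1+1286/36335) = 4357/5000 ≈ 0.871400
step 5 [2.5y] bond c/2=3/400: DF=(111423/125000 − 3/400·(0.955700+0.925300+0.881100+0.871400))/(1+3/400) = 8577/10000 ≈ 0.857700
step 6 [3y] bond c/2=3/400: DF=(3567893/4000000 − 3/400·(0.955700+0.925300+0.881100+0.871400+0.857700))/(1+3/400) = 8519/10000 ≈ 0.851900
step 7 [3.5y] swap r/2=1805/61626: DF=(1 − 1805/61626·(0.955700+0.925300+0.881100+0.871400+0.857700+0.851900))/(1+1805/61626) = 1639/2000 ≈ 0.819500
step 8 [4y] zero: DF = P = 7771/10000 ≈ 0.777100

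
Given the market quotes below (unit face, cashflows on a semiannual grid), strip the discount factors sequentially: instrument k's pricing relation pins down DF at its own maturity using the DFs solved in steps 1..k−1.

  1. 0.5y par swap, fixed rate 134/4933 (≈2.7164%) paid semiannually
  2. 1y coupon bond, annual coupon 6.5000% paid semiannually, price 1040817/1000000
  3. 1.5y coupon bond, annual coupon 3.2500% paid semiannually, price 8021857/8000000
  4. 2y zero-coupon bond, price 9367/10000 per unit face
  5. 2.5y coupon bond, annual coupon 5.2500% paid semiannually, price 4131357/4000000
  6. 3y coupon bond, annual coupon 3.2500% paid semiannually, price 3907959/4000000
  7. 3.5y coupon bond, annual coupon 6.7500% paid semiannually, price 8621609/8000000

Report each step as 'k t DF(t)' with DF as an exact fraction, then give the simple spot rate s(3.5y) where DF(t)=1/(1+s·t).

1 1/2 4933/5000
2 1 977/1000
3 3/2 9553/10000
4 2 9367/10000
5 5/2 4539/5000
6 3 2213/2500
7 7/2 8581/10000
s(3.5y) = (1/(8581/10000) − 1)/(7/2) = 2838/60067 ≈ 4.7247%

step 1 [0.5y] swap r/2=67/4933: DF=(1 − 67/4933·(0))/(1+67/4933) = 4933/5000 ≈ 0.986600
step 2 [1y] bond c/2=13/400: DF=(1040817/1000000 − 13/400·(0.986600))/(1+13/400) = 977/1000 ≈ 0.977000
step 3 [1.5y] bond c/2=13/800: DF=(8021857/8000000 − 13/800·(0.986600+0.977000))/(1+13/800) = 9553/10000 ≈ 0.955300
step 4 [2y] zero: DF = P = 9367/10000 ≈ 0.936700
step 5 [2.5y] bond c/2=21/800: DF=(4131357/4000000 − 21/800·(0.986600+0.977000+0.955300+0.936700))/(1+21/800) = 4539/5000 ≈ 0.907800
step 6 [3y] bond c/2=13/800: DF=(3907959/4000000 − 13/800·(0.986600+0.977000+0.955300+0.936700+0.907800))/(1+13/800) = 2213/2500 ≈ 0.885200
step 7 [3.5y] bond c/2=27/800: DF=(8621609/8000000 − 27/800·(0.986600+0.977000+0.955300+0.936700+0.907800+0.885200))/(1+27/800) = 8581/10000 ≈ 0.858100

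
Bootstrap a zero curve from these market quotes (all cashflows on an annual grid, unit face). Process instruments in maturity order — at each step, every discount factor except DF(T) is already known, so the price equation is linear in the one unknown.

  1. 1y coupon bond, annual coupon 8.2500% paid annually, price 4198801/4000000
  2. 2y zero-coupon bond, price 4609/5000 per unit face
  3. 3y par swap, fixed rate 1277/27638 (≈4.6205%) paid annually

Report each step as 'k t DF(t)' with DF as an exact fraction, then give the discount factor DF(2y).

1 1 9697/10000
2 2 4609/5000
3 3 8723/10000
DF(2y) = 4609/5000 ≈ 0.921800

step 1 [1y] bond c/1=33/400: DF=(4198801/4000000 − 33/400·(0))/(1+33/400) = 9697/10000 ≈ 0.969700
step 2 [2y] zero: DF = P = 4609/5000 ≈ 0.921800
step 3 [3y] swap r/1=1277/27638: DF=(1 − 1277/27638·(0.969700+0.921800))/(1+1277/27638) = 8723/10000 ≈ 0.872300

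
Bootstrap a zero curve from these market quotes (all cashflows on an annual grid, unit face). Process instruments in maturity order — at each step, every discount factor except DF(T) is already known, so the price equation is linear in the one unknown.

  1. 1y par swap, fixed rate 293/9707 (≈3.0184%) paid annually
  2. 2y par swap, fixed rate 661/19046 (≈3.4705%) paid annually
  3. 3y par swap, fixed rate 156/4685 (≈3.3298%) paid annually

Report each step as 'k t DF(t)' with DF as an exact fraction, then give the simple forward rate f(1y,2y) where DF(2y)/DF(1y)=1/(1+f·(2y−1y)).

1 1 9707/10000
2 2 9339/10000
3 3 1133/1250
f(1y,2y) = ((9707/10000)/(9339/10000) − 1)/(1) = 368/9339 ≈ 3.9405%

step 1 [1y] swap r/1=293/9707: DF=(1 − 293/9707·(0))/(1+293/9707) = 9707/10000 ≈ 0.970700
step 2 [2y] swap r/1=661/19046: DF=(1 − 661/19046·(0.970700))/(1+661/19046) = 9339/10000 ≈ 0.933900
step 3 [3y] swap r/1=156/4685: DF=(1 − 156/4685·(0.970700+0.933900))/(1+156/4685) = 1133/1250 ≈ 0.906400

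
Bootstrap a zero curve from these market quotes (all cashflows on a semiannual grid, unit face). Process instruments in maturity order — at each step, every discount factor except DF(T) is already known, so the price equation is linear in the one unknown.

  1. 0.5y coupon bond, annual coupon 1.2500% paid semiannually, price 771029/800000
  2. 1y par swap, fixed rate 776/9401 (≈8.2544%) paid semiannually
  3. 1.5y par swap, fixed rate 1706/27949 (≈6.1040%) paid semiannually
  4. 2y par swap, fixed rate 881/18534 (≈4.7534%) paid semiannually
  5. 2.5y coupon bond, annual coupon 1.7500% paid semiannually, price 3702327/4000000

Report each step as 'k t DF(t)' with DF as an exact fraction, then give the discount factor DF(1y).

step 1 [0.5y] bond c/2=1/160: DF=(771029/800000 − 1/160·(0))/(1+1/160) = 4789/5000 ≈ 0.957800
step 2 [1y] swap r/2=388/9401: DF=(1 − 388/9401·(0.957800))/(1+388/9401) = 1153/1250 ≈ 0.922400
step 3 [1.5y] swap r/2=853/27949: DF=(1 − 853/27949·(0.957800+0.922400))/(1+853/27949) = 9147/10000 ≈ 0.914700
step 4 [2y] swap r/2=881/37068: DF=(1 − 881/37068·(0.957800+0.922400+0.914700))/(1+881/37068) = 9119/10000 ≈ 0.911900
step 5 [2.5y] bond c/2=7/800: DF=(3702327/4000000 − 7/800·(0.957800+0.922400+0.914700+0.911900))/(1+7/800) = 4427/5000 ≈ 0.885400

1 1/2 4789/5000
2 1 1153/1250
3 3/2 9147/10000
4 2 9119/10000
5 5/2 4427/5000
DF(1y) = 1153/1250 ≈ 0.922400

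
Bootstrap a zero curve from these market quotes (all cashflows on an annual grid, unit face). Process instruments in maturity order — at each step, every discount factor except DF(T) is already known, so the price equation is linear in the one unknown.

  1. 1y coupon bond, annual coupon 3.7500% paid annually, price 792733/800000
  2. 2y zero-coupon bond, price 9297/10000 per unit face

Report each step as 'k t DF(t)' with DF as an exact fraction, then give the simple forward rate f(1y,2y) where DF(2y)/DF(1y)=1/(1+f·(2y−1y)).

step 1 [1y] bond c/1=3/80: DF=(792733/800000 − 3/80·(0))/(1+3/80) = 9551/10000 ≈ 0.955100
step 2 [2y] zero: DF = P = 9297/10000 ≈ 0.929700

1 1 9551/10000
2 2 9297/10000
f(1y,2y) = ((9551/10000)/(9297/10000) − 1)/(1) = 254/9297 ≈ 2.7321%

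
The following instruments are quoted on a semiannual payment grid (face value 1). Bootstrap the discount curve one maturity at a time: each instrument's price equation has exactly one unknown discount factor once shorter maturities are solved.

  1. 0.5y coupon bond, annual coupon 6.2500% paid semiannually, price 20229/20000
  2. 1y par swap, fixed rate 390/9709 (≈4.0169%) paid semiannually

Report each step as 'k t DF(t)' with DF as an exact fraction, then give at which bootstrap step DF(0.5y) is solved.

step 1 [0.5y] bond c/2=1/32: DF=(20229/20000 − 1/32·(0))/(1+1/32) = 613/625 ≈ 0.980800
step 2 [1y] swap r/2=195/9709: DF=(1 − 195/9709·(0.980800))/(1+195/9709) = 961/1000 ≈ 0.961000

1 1/2 613/625
2 1 961/1000
DF(0.5y) is solved at step 1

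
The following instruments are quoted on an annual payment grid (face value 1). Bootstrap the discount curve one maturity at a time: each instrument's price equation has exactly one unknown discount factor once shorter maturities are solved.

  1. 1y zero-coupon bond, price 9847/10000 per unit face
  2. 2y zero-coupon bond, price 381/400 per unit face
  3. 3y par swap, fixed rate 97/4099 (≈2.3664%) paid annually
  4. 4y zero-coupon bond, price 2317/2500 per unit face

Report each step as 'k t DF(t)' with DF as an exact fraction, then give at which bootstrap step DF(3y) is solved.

step 1 [1y] zero: DF = P = 9847/10000 ≈ 0.984700
step 2 [2y] zero: DF = P = 381/400 ≈ 0.952500
step 3 [3y] swap r/1=97/4099: DF=(1 − 97/4099·(0.984700+0.952500))/(1+97/4099) = 9321/10000 ≈ 0.932100
step 4 [4y] zero: DF = P = 2317/2500 ≈ 0.926800

1 1 9847/10000
2 2 381/400
3 3 9321/10000
4 4 2317/2500
DF(3y) is solved at step 3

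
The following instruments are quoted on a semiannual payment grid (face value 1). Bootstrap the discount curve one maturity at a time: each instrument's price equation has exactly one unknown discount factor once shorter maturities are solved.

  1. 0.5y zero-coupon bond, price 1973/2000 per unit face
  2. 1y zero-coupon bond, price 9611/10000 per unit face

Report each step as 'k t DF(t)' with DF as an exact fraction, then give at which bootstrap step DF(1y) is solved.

1 1/2 1973/2000
2 1 9611/10000
DF(1y) is solved at step 2

step 1 [0.5y] zero: DF = P = 1973/2000 ≈ 0.986500
step 2 [1y] zero: DF = P = 9611/10000 ≈ 0.961100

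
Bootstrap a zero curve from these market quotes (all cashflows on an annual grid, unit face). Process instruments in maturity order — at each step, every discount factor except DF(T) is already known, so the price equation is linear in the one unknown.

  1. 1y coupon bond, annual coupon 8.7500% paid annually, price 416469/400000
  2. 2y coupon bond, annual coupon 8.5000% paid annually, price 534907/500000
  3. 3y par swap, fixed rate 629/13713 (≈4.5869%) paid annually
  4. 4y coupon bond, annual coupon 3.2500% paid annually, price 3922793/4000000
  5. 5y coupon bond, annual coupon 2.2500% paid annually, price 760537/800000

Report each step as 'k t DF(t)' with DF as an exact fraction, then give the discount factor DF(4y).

1 1 4787/5000
2 2 911/1000
3 3 4371/5000
4 4 1727/2000
5 5 1063/1250
DF(4y) = 1727/2000 ≈ 0.863500

step 1 [1y] bond c/1=7/80: DF=(416469/400000 − 7/80·(0))/(1+7/80) = 4787/5000 ≈ 0.957400
step 2 [2y] bond c/1=17/200: DF=(534907/500000 − 17/200·(0.957400))/(1+17/200) = 911/1000 ≈ 0.911000
step 3 [3y] swap r/1=629/13713: DF=(1 − 629/13713·(0.957400+0.911000))/(1+629/13713) = 4371/5000 ≈ 0.874200
step 4 [4y] bond c/1=13/400: DF=(3922793/4000000 − 13/400·(0.957400+0.911000+0.874200))/(1+13/400) = 1727/2000 ≈ 0.863500
step 5 [5y] bond c/1=9/400: DF=(760537/800000 − 9/400·(0.957400+0.911000+0.874200+0.863500))/(1+9/400) = 1063/1250 ≈ 0.850400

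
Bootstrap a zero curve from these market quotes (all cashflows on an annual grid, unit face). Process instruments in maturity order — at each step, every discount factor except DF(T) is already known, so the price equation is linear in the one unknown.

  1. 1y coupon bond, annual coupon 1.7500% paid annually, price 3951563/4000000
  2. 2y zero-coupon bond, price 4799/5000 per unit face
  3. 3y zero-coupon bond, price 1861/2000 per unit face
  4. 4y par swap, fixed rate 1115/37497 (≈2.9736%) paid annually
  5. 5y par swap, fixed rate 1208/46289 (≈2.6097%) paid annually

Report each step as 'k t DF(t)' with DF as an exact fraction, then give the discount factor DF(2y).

1 1 9709/10000
2 2 4799/5000
3 3 1861/2000
4 4 1777/2000
5 5 1099/1250
DF(2y) = 4799/5000 ≈ 0.959800

step 1 [1y] bond c/1=7/400: DF=(3951563/4000000 − 7/400·(0))/(1+7/400) = 9709/10000 ≈ 0.970900
step 2 [2y] zero: DF = P = 4799/5000 ≈ 0.959800
step 3 [3y] zero: DF = P = 1861/2000 ≈ 0.930500
step 4 [4y] swap r/1=1115/37497: DF=(1 − 1115/37497·(0.970900+0.959800+0.930500))/(1+1115/37497) = 1777/2000 ≈ 0.888500
step 5 [5y] swap r/1=1208/46289: DF=(1 − 1208/46289·(0.970900+0.959800+0.930500+0.888500))/(1+1208/46289) = 1099/1250 ≈ 0.879200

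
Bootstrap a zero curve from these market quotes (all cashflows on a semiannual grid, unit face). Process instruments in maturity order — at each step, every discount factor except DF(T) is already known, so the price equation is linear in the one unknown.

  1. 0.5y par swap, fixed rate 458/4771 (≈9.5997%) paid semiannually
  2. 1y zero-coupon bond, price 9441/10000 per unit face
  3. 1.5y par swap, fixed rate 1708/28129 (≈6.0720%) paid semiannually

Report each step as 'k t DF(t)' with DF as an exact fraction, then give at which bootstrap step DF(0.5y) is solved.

step 1 [0.5y] swap r/2=229/4771: DF=(1 − 229/4771·(0))/(1+229/4771) = 4771/5000 ≈ 0.954200
step 2 [1y] zero: DF = P = 9441/10000 ≈ 0.944100
step 3 [1.5y] swap r/2=854/28129: DF=(1 − 854/28129·(0.954200+0.944100))/(1+854/28129) = 4573/5000 ≈ 0.914600

1 1/2 4771/5000
2 1 9441/10000
3 3/2 4573/5000
DF(0.5y) is solved at step 1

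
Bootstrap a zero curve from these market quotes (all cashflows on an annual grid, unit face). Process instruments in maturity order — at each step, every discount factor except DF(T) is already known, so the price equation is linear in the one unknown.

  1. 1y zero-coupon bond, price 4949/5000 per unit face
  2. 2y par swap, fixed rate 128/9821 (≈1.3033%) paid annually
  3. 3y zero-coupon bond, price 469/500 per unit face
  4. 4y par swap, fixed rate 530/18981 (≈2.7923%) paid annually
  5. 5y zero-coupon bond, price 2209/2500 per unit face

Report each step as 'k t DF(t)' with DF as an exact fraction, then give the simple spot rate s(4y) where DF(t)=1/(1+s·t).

1 1 4949/5000
2 2 609/625
3 3 469/500
4 4 447/500
5 5 2209/2500
s(4y) = (1/(447/500) − 1)/(4) = 53/1788 ≈ 2.9642%

step 1 [1y] zero: DF = P = 4949/5000 ≈ 0.989800
step 2 [2y] swap r/1=128/9821: DF=(1 − 128/9821·(0.989800))/(1+128/9821) = 609/625 ≈ 0.974400
step 3 [3y] zero: DF = P = 469/500 ≈ 0.938000
step 4 [4y] swap r/1=530/18981: DF=(1 − 530/18981·(0.989800+0.974400+0.938000))/(1+530/18981) = 447/500 ≈ 0.894000
step 5 [5y] zero: DF = P = 2209/2500 ≈ 0.883600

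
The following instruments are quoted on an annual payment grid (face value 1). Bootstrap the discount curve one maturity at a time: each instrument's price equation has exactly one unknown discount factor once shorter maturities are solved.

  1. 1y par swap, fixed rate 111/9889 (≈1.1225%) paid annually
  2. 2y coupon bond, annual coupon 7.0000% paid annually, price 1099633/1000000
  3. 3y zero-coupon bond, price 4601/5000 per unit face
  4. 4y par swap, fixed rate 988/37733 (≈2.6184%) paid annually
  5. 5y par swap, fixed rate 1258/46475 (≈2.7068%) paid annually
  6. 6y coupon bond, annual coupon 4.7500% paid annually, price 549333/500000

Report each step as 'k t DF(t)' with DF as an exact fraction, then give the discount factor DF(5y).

step 1 [1y] swap r/1=111/9889: DF=(1 − 111/9889·(0))/(1+111/9889) = 9889/10000 ≈ 0.988900
step 2 [2y] bond c/1=7/100: DF=(1099633/1000000 − 7/100·(0.988900))/(1+7/100) = 963/1000 ≈ 0.963000
step 3 [3y] zero: DF = P = 4601/5000 ≈ 0.920200
step 4 [4y] swap r/1=988/37733: DF=(1 − 988/37733·(0.988900+0.963000+0.920200))/(1+988/37733) = 2253/2500 ≈ 0.901200
step 5 [5y] swap r/1=1258/46475: DF=(1 − 1258/46475·(0.988900+0.963000+0.920200+0.901200))/(1+1258/46475) = 4371/5000 ≈ 0.874200
step 6 [6y] bond c/1=19/400: DF=(549333/500000 − 19/400·(0.988900+0.963000+0.920200+0.901200+0.874200))/(1+19/400) = 8381/10000 ≈ 0.838100

1 1 9889/10000
2 2 963/1000
3 3 4601/5000
4 4 2253/2500
5 5 4371/5000
6 6 8381/10000
DF(5y) = 4371/5000 ≈ 0.874200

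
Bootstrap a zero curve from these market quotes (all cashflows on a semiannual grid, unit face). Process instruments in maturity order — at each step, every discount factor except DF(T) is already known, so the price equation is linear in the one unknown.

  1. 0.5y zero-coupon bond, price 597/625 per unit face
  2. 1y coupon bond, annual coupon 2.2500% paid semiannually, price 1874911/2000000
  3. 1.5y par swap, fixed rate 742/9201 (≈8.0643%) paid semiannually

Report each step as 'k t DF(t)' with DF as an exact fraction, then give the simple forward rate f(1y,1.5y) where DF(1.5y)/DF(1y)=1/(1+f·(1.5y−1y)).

1 1/2 597/625
2 1 2291/2500
3 3/2 8887/10000
f(1y,1.5y) = ((2291/2500)/(8887/10000) − 1)/(1/2) = 554/8887 ≈ 6.2338%

step 1 [0.5y] zero: DF = P = 597/625 ≈ 0.955200
step 2 [1y] bond c/2=9/800: DF=(1874911/2000000 − 9/800·(0.955200))/(1+9/800) = 2291/2500 ≈ 0.916400
step 3 [1.5y] swap r/2=371/9201: DF=(1 − 371/9201·(0.955200+0.916400))/(1+371/9201) = 8887/10000 ≈ 0.888700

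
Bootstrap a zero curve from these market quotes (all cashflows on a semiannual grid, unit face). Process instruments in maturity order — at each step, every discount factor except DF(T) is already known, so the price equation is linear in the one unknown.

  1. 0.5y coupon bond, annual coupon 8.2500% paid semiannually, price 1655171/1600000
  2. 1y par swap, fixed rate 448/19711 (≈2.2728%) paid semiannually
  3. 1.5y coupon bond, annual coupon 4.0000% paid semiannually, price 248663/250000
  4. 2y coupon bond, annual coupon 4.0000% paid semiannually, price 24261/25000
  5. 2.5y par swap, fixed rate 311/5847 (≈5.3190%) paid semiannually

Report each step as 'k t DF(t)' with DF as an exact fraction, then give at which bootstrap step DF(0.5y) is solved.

step 1 [0.5y] bond c/2=33/800: DF=(1655171/1600000 − 33/800·(0))/(1+33/800) = 1987/2000 ≈ 0.993500
step 2 [1y] swap r/2=224/19711: DF=(1 − 224/19711·(0.993500))/(1+224/19711) = 611/625 ≈ 0.977600
step 3 [1.5y] bond c/2=1/50: DF=(248663/250000 − 1/50·(0.993500+0.977600))/(1+1/50) = 1873/2000 ≈ 0.936500
step 4 [2y] bond c/2=1/50: DF=(24261/25000 − 1/50·(0.993500+0.977600+0.936500))/(1+1/50) = 559/625 ≈ 0.894400
step 5 [2.5y] swap r/2=311/11694: DF=(1 − 311/11694·(0.993500+0.977600+0.936500+0.894400))/(1+311/11694) = 2189/2500 ≈ 0.875600

1 1/2 1987/2000
2 1 611/625
3 3/2 1873/2000
4 2 559/625
5 5/2 2189/2500
DF(0.5y) is solved at step 1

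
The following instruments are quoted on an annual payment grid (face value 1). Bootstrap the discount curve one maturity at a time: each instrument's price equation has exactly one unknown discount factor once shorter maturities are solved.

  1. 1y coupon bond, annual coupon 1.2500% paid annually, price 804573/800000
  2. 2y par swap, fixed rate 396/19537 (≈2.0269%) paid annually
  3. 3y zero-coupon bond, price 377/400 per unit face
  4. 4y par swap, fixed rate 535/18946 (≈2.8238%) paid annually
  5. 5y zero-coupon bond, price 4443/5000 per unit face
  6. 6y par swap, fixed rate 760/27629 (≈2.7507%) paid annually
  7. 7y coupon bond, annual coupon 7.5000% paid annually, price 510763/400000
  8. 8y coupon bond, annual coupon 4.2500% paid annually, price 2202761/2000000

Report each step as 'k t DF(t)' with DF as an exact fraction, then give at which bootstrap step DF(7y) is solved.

1 1 9933/10000
2 2 2401/2500
3 3 377/400
4 4 893/1000
5 5 4443/5000
6 6 106/125
7 7 8023/10000
8 8 1597/2000
DF(7y) is solved at step 7

step 1 [1y] bond c/1=1/80: DF=(804573/800000 − 1/80·(0))/(1+1/80) = 9933/10000 ≈ 0.993300
step 2 [2y] swap r/1=396/19537: DF=(1 − 396/19537·(0.993300))/(1+396/19537) = 2401/2500 ≈ 0.960400
step 3 [3y] zero: DF = P = 377/400 ≈ 0.942500
step 4 [4y] swap r/1=535/18946: DF=(1 − 535/18946·(0.993300+0.960400+0.942500))/(1+535/18946) = 893/1000 ≈ 0.893000
step 5 [5y] zero: DF = P = 4443/5000 ≈ 0.888600
step 6 [6y] swap r/1=760/27629: DF=(1 − 760/27629·(0.993300+0.960400+0.942500+0.893000+0.888600))/(1+760/27629) = 106/125 ≈ 0.848000
step 7 [7y] bond c/1=3/40: DF=(510763/400000 − 3/40·(0.993300+0.960400+0.942500+0.893000+0.888600+0.848000))/(1+3/40) = 8023/10000 ≈ 0.802300
step 8 [8y] bond c/1=17/400: DF=(2202761/2000000 − 17/400·(0.993300+0.960400+0.942500+0.893000+0.888600+0.848000+0.802300))/(1+17/400) = 1597/2000 ≈ 0.798500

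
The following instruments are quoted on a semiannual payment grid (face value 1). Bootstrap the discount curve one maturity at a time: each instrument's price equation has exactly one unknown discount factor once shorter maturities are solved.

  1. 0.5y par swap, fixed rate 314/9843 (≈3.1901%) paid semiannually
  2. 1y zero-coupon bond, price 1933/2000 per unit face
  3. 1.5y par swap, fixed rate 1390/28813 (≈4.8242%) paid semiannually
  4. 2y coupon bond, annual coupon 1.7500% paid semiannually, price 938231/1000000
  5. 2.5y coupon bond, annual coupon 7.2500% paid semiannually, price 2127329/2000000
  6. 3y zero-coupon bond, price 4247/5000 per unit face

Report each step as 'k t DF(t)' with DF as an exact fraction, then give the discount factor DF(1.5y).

1 1/2 9843/10000
2 1 1933/2000
3 3/2 1861/2000
4 2 9051/10000
5 5/2 447/500
6 3 4247/5000
DF(1.5y) = 1861/2000 ≈ 0.930500

step 1 [0.5y] swap r/2=157/9843: DF=(1 − 157/9843·(0))/(1+157/9843) = 9843/10000 ≈ 0.984300
step 2 [1y] zero: DF = P = 1933/2000 ≈ 0.966500
step 3 [1.5y] swap r/2=695/28813: DF=(1 − 695/28813·(0.984300+0.966500))/(1+695/28813) = 1861/2000 ≈ 0.930500
step 4 [2y] bond c/2=7/800: DF=(938231/1000000 − 7/800·(0.984300+0.966500+0.930500))/(1+7/800) = 9051/10000 ≈ 0.905100
step 5 [2.5y] bond c/2=29/800: DF=(2127329/2000000 − 29/800·(0.984300+0.966500+0.930500+0.905100))/(1+29/800) = 447/500 ≈ 0.894000
step 6 [3y] zero: DF = P = 4247/5000 ≈ 0.849400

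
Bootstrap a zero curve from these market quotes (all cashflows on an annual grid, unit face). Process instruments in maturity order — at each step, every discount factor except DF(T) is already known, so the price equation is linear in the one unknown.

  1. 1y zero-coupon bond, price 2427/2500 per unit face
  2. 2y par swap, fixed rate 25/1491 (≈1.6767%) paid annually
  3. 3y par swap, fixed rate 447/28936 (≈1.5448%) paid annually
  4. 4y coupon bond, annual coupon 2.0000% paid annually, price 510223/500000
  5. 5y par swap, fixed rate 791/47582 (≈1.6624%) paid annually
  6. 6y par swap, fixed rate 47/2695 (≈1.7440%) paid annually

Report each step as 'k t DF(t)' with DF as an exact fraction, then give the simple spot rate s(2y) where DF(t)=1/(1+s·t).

step 1 [1y] zero: DF = P = 2427/2500 ≈ 0.970800
step 2 [2y] swap r/1=25/1491: DF=(1 − 25/1491·(0.970800))/(1+25/1491) = 387/400 ≈ 0.967500
step 3 [3y] swap r/1=447/28936: DF=(1 − 447/28936·(0.970800+0.967500))/(1+447/28936) = 9553/10000 ≈ 0.955300
step 4 [4y] bond c/1=1/50: DF=(510223/500000 − 1/50·(0.970800+0.967500+0.955300))/(1+1/50) = 9437/10000 ≈ 0.943700
step 5 [5y] swap r/1=791/47582: DF=(1 − 791/47582·(0.970800+0.967500+0.955300+0.943700))/(1+791/47582) = 9209/10000 ≈ 0.920900
step 6 [6y] swap r/1=47/2695: DF=(1 − 47/2695·(0.970800+0.967500+0.955300+0.943700+0.920900))/(1+47/2695) = 9013/10000 ≈ 0.901300

1 1 2427/2500
2 2 387/400
3 3 9553/10000
4 4 9437/10000
5 5 9209/10000
6 6 9013/10000
s(2y) = (1/(387/400) − 1)/(2) = 13/774 ≈ 1.6796%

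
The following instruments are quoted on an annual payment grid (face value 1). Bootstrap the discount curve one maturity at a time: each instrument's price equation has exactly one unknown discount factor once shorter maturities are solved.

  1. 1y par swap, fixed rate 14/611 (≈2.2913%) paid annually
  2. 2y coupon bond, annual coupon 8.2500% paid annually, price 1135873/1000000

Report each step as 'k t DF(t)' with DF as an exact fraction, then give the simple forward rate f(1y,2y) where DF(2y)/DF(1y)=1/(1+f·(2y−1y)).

1 1 611/625
2 2 2437/2500
f(1y,2y) = ((611/625)/(2437/2500) − 1)/(1) = 7/2437 ≈ 0.2872%

step 1 [1y] swap r/1=14/611: DF=(1 − 14/611·(0))/(1+14/611) = 611/625 ≈ 0.977600
step 2 [2y] bond c/1=33/400: DF=(1135873/1000000 − 33/400·(0.977600))/(1+33/400) = 2437/2500 ≈ 0.974800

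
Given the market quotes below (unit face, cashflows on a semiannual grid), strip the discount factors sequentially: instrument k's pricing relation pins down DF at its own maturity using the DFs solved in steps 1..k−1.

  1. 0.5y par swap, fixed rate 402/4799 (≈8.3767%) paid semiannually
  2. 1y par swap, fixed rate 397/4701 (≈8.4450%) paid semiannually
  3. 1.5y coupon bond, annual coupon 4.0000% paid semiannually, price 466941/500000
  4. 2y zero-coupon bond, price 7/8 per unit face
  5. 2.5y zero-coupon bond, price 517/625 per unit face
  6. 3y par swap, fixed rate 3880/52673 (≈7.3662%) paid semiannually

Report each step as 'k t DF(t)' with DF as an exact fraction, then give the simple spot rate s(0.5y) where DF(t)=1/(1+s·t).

1 1/2 4799/5000
2 1 4603/5000
3 3/2 8787/10000
4 2 7/8
5 5/2 517/625
6 3 403/500
s(0.5y) = (1/(4799/5000) − 1)/(1/2) = 402/4799 ≈ 8.3767%

step 1 [0.5y] swap r/2=201/4799: DF=(1 − 201/4799·(0))/(1+201/4799) = 4799/5000 ≈ 0.959800
step 2 [1y] swap r/2=397/9402: DF=(1 − 397/9402·(0.959800))/(1+397/9402) = 4603/5000 ≈ 0.920600
step 3 [1.5y] bond c/2=1/50: DF=(466941/500000 − 1/50·(0.959800+0.920600))/(1+1/50) = 8787/10000 ≈ 0.878700
step 4 [2y] zero: DF = P = 7/8 ≈ 0.875000
step 5 [2.5y] zero: DF = P = 517/625 ≈ 0.827200
step 6 [3y] swap r/2=1940/52673: DF=(1 − 1940/52673·(0.959800+0.920600+0.878700+0.875000+0.827200))/(1+1940/52673) = 403/500 ≈ 0.806000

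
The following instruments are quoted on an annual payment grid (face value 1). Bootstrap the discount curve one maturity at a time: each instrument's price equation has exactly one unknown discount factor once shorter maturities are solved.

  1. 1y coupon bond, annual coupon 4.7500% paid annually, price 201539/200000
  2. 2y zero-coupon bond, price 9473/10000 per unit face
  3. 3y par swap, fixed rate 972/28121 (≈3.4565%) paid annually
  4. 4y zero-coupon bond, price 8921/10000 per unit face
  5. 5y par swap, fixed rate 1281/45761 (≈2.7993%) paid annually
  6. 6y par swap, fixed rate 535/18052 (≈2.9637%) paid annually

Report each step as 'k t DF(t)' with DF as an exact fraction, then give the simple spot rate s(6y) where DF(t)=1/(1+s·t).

step 1 [1y] bond c/1=19/400: DF=(201539/200000 − 19/400·(0))/(1+19/400) = 481/500 ≈ 0.962000
step 2 [2y] zero: DF = P = 9473/10000 ≈ 0.947300
step 3 [3y] swap r/1=972/28121: DF=(1 − 972/28121·(0.962000+0.947300))/(1+972/28121) = 2257/2500 ≈ 0.902800
step 4 [4y] zero: DF = P = 8921/10000 ≈ 0.892100
step 5 [5y] swap r/1=1281/45761: DF=(1 − 1281/45761·(0.962000+0.947300+0.902800+0.892100))/(1+1281/45761) = 8719/10000 ≈ 0.871900
step 6 [6y] swap r/1=535/18052: DF=(1 − 535/18052·(0.962000+0.947300+0.902800+0.892100+0.871900))/(1+535/18052) = 1679/2000 ≈ 0.839500

1 1 481/500
2 2 9473/10000
3 3 2257/2500
4 4 8921/10000
5 5 8719/10000
6 6 1679/2000
s(6y) = (1/(1679/2000) − 1)/(6) = 107/3358 ≈ 3.1864%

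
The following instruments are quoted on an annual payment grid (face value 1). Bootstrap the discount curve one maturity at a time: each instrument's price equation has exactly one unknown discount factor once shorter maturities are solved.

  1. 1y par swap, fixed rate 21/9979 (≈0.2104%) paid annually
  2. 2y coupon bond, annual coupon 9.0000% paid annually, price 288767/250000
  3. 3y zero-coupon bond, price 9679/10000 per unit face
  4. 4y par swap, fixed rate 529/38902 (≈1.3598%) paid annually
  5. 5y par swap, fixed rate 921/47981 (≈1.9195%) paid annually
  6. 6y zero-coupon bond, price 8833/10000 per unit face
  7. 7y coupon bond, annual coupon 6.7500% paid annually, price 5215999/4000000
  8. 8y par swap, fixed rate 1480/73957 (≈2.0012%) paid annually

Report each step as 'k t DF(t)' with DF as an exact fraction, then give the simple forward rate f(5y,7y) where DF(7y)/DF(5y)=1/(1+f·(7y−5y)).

1 1 9979/10000
2 2 9773/10000
3 3 9679/10000
4 4 9471/10000
5 5 9079/10000
6 6 8833/10000
7 7 8623/10000
8 8 213/250
f(5y,7y) = ((9079/10000)/(8623/10000) − 1)/(2) = 228/8623 ≈ 2.6441%

step 1 [1y] swap r/1=21/9979: DF=(1 − 21/9979·(0))/(1+21/9979) = 9979/10000 ≈ 0.997900
step 2 [2y] bond c/1=9/100: DF=(288767/250000 − 9/100·(0.997900))/(1+9/100) = 9773/10000 ≈ 0.977300
step 3 [3y] zero: DF = P = 9679/10000 ≈ 0.967900
step 4 [4y] swap r/1=529/38902: DF=(1 − 529/38902·(0.997900+0.977300+0.967900))/(1+529/38902) = 9471/10000 ≈ 0.947100
step 5 [5y] swap r/1=921/47981: DF=(1 − 921/47981·(0.997900+0.977300+0.967900+0.947100))/(1+921/47981) = 9079/10000 ≈ 0.907900
step 6 [6y] zero: DF = P = 8833/10000 ≈ 0.883300
step 7 [7y] bond c/1=27/400: DF=(5215999/4000000 − 27/400·(0.997900+0.977300+0.967900+0.947100+0.907900+0.883300))/(1+27/400) = 8623/10000 ≈ 0.862300
step 8 [8y] swap r/1=1480/73957: DF=(1 − 1480/73957·(0.997900+0.977300+0.967900+0.947100+0.907900+0.883300+0.862300))/(1+1480/73957) = 213/250 ≈ 0.852000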